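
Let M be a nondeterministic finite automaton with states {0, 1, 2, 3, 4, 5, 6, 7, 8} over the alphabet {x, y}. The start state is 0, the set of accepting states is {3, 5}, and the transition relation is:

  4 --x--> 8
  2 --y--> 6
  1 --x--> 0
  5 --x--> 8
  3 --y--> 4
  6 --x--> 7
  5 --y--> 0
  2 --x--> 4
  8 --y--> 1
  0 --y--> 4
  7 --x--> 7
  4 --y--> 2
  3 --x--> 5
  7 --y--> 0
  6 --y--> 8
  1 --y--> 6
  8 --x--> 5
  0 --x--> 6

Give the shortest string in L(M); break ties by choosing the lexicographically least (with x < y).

A breadth-first search from 0 reaches an accepting state first via the path 0 → 6 → 8 → 5 on input xyx.
No string of length < 3 is accepted (BFS exhausts all shorter strings without reaching an accepting state), and xyx is the lexicographically least accepting string of length 3.

xyx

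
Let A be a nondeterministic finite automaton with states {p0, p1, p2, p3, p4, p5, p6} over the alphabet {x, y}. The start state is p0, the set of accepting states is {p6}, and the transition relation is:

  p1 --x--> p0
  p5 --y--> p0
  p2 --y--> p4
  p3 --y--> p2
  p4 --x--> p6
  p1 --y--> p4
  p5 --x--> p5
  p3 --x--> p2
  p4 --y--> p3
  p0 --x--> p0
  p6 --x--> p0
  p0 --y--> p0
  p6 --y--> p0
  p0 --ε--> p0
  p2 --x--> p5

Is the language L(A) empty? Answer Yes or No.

The states reachable from the start state are {p0}.
None of the accepting states {p6} is reachable, so no string is accepted and L(A) = ∅.

Yes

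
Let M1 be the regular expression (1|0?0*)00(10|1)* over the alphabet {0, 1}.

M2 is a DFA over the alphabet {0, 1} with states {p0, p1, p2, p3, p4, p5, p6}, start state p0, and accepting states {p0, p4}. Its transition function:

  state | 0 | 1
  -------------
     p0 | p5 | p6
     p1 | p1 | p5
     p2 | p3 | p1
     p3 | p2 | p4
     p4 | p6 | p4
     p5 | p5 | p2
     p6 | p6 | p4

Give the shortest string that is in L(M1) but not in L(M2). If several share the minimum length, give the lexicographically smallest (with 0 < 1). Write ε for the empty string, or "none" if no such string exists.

The string 00 is accepted by M1 but not by M2.
No shorter string lies in the difference, and 00 is the lexicographically first length-2 string in L(M1) \ L(M2).

00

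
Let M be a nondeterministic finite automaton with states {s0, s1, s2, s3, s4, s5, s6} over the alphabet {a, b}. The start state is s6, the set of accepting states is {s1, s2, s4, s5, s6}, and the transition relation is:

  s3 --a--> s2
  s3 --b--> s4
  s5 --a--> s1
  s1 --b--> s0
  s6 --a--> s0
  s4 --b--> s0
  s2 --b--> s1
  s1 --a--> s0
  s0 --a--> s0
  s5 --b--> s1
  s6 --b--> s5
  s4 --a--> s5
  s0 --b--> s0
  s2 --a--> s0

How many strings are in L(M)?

The useful subgraph on states {s1, s5, s6} is acyclic, so L(M) is finite; the longest accepting path visits 3 useful states, giving maximum string length 2.
Counting accepting paths from s6 by length: 1 of length 0, 1 of length 1, 2 of length 2. Total 4.

4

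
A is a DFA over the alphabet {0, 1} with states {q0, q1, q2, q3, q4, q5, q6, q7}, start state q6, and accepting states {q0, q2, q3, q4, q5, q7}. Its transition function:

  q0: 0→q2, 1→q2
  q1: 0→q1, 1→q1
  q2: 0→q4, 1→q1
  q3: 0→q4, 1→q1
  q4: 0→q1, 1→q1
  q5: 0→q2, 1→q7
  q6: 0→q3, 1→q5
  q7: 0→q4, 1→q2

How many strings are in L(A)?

The useful subgraph on states {q2, q3, q4, q5, q6, q7} is acyclic, so L(A) is finite; the longest accepting path visits 5 useful states, giving maximum string length 4.
Counting accepting paths from q6 by length: 2 of length 1, 3 of length 2, 3 of length 3, 1 of length 4. Total 9.

9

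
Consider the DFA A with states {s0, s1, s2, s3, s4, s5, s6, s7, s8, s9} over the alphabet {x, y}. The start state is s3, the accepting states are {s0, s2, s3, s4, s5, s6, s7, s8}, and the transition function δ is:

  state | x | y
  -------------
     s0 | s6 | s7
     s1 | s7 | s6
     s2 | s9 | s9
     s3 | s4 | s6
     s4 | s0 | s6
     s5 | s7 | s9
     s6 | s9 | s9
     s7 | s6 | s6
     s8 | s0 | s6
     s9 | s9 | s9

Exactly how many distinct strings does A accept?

The useful subgraph on states {s0, s3, s4, s6, s7} is acyclic, so L(A) is finite; the longest accepting path visits 5 useful states, giving maximum string length 4.
Counting accepting paths from s3 by length: 1 of length 0, 2 of length 1, 2 of length 2, 2 of length 3, 2 of length 4. Total 9.

9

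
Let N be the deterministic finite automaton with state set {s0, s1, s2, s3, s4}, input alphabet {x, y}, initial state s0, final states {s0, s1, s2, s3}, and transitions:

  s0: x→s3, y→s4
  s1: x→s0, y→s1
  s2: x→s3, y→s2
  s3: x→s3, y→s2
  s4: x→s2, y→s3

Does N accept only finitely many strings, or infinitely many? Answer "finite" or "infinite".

State s2 is reachable from the start and can reach an accepting state, and it lies on the cycle s2 → s2.
Traversing that cycle any number of times yields accepted strings of unbounded length, so the language is infinite.

infinite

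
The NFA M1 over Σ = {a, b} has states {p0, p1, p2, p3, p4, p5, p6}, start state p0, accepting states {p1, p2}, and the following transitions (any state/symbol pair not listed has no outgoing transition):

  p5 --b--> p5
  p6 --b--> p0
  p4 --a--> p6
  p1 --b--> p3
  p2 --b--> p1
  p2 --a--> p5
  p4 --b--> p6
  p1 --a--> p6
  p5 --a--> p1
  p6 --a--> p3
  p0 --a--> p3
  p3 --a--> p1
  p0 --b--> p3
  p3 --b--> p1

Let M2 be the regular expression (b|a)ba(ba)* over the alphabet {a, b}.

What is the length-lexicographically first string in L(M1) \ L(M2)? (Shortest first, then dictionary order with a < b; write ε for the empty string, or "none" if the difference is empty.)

The string aa is accepted by M1 but not by M2.
No shorter string lies in the difference, and aa is the lexicographically first length-2 string in L(M1) \ L(M2).

aa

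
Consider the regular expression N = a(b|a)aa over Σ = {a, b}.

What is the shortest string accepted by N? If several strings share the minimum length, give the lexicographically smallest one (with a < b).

aaaa

By inspection of the expression, no string of length less than 4 matches, and aaaa is the lexicographically first match of length 4.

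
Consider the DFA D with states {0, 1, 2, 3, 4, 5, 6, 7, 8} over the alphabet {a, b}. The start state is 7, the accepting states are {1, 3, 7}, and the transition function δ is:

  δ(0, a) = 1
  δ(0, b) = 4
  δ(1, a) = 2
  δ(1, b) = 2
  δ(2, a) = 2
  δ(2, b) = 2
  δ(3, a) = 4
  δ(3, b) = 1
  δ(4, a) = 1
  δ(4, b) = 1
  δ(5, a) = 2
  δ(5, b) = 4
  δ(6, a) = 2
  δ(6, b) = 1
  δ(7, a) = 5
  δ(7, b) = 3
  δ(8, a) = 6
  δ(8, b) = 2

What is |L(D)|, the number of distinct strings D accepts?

The useful subgraph on states {1, 3, 4, 5, 7} is acyclic, so L(D) is finite; the longest accepting path visits 4 useful states, giving maximum string length 3.
Counting accepting paths from 7 by length: 1 of length 0, 1 of length 1, 1 of length 2, 4 of length 3. Total 7.

7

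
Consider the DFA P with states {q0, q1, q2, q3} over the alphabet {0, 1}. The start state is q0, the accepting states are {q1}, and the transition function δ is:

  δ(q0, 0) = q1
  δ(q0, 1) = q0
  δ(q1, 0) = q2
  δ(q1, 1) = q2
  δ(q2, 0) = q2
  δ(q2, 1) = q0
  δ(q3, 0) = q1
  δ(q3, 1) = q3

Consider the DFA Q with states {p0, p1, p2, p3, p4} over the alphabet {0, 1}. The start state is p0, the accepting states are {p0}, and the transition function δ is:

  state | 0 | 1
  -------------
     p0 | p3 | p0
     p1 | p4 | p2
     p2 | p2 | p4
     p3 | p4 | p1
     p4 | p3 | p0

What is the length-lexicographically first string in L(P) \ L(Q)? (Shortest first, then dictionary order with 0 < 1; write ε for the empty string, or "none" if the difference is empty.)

0

The string 0 is accepted by P but not by Q.
No shorter string lies in the difference, and 0 is the lexicographically first length-1 string in L(P) \ L(Q).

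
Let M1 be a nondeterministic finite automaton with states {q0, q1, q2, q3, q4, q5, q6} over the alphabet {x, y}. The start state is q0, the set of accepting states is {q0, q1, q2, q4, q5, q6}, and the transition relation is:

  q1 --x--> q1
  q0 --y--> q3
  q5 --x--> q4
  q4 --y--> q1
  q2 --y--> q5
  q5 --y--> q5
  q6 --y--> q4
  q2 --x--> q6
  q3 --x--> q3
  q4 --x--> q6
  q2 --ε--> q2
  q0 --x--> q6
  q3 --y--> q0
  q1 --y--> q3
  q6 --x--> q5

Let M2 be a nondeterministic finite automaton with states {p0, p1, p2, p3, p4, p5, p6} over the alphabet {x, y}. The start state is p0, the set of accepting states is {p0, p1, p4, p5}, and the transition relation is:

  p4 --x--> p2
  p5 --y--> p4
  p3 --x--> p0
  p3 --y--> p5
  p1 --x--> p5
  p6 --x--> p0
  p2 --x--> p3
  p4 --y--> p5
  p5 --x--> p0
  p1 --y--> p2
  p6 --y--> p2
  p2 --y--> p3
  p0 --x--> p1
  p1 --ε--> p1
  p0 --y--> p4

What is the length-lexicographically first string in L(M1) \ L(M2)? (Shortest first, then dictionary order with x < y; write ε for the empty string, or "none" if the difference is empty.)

The string xy is accepted by M1 but not by M2.
No shorter string lies in the difference, and xy is the lexicographically first length-2 string in L(M1) \ L(M2).

xy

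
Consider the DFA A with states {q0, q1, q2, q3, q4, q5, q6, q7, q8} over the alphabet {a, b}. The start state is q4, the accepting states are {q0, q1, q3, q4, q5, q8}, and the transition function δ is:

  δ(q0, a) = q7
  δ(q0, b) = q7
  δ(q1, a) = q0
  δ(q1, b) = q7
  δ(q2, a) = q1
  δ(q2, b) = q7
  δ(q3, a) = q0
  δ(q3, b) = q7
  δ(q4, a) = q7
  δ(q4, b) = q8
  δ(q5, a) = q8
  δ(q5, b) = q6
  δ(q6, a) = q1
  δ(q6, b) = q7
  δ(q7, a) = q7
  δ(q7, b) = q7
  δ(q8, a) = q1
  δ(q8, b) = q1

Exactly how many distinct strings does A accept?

6

The useful subgraph on states {q0, q1, q4, q8} is acyclic, so L(A) is finite; the longest accepting path visits 4 useful states, giving maximum string length 3.
Counting accepting paths from q4 by length: 1 of length 0, 1 of length 1, 2 of length 2, 2 of length 3. Total 6.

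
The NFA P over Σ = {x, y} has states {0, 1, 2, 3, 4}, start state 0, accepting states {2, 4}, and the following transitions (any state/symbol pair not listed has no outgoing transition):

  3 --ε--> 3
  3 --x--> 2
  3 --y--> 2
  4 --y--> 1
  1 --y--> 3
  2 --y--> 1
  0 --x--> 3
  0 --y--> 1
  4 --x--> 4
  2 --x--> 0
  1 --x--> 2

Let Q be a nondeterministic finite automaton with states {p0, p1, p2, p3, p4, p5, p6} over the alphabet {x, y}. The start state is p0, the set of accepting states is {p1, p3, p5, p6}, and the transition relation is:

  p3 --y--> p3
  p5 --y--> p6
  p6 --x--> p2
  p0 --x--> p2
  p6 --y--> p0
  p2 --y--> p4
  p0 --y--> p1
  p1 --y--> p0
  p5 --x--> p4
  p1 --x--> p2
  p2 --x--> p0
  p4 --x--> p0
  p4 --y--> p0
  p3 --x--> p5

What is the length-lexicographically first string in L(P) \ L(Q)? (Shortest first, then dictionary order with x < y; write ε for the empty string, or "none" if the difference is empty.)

xx

The string xx is accepted by P but not by Q.
No shorter string lies in the difference, and xx is the lexicographically first length-2 string in L(P) \ L(Q).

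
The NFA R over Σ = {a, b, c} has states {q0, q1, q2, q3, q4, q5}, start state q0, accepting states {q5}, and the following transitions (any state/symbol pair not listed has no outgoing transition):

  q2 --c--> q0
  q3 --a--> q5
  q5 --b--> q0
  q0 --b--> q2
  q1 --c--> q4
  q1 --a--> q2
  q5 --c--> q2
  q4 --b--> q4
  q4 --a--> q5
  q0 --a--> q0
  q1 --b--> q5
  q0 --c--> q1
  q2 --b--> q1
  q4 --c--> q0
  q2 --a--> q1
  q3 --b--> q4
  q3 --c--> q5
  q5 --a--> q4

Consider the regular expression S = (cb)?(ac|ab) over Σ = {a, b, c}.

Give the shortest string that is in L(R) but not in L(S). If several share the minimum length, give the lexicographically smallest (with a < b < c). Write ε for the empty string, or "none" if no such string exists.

The string cb is accepted by R but not by S.
No shorter string lies in the difference, and cb is the lexicographically first length-2 string in L(R) \ L(S).

cb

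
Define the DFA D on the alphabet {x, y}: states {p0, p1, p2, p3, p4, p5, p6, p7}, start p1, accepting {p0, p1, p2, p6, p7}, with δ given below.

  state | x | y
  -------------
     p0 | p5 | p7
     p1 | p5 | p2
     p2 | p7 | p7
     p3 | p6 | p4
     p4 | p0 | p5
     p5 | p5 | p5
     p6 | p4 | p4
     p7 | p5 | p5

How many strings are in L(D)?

4

The useful subgraph on states {p1, p2, p7} is acyclic, so L(D) is finite; the longest accepting path visits 3 useful states, giving maximum string length 2.
Counting accepting paths from p1 by length: 1 of length 0, 1 of length 1, 2 of length 2. Total 4.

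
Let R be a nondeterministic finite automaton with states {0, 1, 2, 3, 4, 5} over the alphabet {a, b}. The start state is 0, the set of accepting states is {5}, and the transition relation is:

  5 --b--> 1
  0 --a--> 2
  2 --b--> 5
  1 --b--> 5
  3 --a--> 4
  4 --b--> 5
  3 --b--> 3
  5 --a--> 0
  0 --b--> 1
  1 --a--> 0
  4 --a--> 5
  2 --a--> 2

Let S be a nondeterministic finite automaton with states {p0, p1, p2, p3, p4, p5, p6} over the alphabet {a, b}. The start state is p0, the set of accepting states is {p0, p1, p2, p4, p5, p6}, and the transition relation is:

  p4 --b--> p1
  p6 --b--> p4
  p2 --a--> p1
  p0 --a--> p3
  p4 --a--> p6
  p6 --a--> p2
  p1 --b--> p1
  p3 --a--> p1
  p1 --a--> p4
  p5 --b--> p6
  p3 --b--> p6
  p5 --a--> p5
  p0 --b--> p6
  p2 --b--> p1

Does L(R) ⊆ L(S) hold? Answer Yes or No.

Exploring the product automaton R × S from the start pair (0, p0), following both machines on each input symbol, reaches 15 state pairs: (0, p0), (2, p3), (1, p6), (2, p1), (5, p6), (0, p2), (5, p4), (2, p4), (5, p1), (1, p4), (1, p1), (0, p6), (2, p6), (0, p4), (2, p2).
R accepts in {5} and S accepts in {p0, p1, p2, p4, p5, p6}. The reachable pairs whose R-component is accepting are (5, p6), (5, p4), (5, p1); in each of them the S-component is accepting too, so the product for L(R) \ L(S) (R-component accepting, S-component rejecting) has no reachable accepting pair and the difference is empty.
Hence every string in L(R) is also in L(S).

Yes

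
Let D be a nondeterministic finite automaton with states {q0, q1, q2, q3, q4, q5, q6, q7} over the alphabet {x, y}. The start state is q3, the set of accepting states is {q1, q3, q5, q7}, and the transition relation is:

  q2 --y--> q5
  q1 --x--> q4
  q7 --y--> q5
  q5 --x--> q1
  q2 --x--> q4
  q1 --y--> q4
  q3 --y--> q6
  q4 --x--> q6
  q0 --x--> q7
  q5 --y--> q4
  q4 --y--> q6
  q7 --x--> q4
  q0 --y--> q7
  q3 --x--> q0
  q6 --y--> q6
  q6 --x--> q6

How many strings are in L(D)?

7

The useful subgraph on states {q0, q1, q3, q5, q7} is acyclic, so L(D) is finite; the longest accepting path visits 5 useful states, giving maximum string length 4.
Counting accepting paths from q3 by length: 1 of length 0, 2 of length 2, 2 of length 3, 2 of length 4. Total 7.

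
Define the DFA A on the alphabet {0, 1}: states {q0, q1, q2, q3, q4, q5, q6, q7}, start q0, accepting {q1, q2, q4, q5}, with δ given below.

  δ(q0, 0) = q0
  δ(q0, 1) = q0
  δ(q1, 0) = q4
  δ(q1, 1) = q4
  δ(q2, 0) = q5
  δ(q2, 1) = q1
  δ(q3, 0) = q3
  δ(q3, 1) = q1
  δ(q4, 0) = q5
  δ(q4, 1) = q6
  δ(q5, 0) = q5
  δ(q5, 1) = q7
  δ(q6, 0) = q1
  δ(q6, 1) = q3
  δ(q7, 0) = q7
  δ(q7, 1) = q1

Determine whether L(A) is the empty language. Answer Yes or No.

The states reachable from the start state are {q0}.
None of the accepting states {q1, q2, q4, q5} is reachable, so no string is accepted and L(A) = ∅.

Yes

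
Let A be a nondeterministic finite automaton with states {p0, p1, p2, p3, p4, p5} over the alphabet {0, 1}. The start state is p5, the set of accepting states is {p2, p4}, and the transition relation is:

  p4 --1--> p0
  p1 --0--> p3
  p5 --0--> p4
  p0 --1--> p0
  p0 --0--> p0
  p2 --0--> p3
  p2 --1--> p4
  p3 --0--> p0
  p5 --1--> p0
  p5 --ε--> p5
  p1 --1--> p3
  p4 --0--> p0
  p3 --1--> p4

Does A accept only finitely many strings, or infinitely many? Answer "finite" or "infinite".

finite

The useful states (reachable from p5 and able to reach an accepting state) are {p4, p5}.
Restricted to these states the transition graph has no cycle, so every accepting path has bounded length and L is finite.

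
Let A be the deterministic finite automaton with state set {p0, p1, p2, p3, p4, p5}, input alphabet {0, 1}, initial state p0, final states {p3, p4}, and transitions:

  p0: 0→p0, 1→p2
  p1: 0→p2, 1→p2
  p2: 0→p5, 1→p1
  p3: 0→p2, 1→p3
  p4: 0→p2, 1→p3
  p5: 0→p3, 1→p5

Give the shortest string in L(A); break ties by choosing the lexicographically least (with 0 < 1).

100

A breadth-first search from p0 reaches an accepting state first via the path p0 → p2 → p5 → p3 on input 100.
No string of length < 3 is accepted (BFS exhausts all shorter strings without reaching an accepting state), and 100 is the lexicographically least accepting string of length 3.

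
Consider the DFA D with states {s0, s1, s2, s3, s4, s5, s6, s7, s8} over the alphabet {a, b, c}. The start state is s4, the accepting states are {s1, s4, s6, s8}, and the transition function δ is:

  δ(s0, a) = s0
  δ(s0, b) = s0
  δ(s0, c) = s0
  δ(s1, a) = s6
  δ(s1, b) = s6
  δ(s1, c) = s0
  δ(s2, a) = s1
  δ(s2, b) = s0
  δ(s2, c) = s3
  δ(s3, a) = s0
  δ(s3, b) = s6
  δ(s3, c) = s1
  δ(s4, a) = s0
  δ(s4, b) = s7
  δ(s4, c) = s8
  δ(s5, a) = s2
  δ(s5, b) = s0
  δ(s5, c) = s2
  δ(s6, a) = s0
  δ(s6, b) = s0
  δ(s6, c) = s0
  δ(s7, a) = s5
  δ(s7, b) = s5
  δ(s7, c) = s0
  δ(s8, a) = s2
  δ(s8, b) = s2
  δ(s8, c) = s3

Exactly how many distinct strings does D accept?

48

The useful subgraph on states {s1, s2, s3, s4, s5, s6, s7, s8} is acyclic, so L(D) is finite; the longest accepting path visits 7 useful states, giving maximum string length 6.
Counting accepting paths from s4 by length: 1 of length 0, 1 of length 1, 4 of length 3, 14 of length 4, 20 of length 5, 8 of length 6. Total 48.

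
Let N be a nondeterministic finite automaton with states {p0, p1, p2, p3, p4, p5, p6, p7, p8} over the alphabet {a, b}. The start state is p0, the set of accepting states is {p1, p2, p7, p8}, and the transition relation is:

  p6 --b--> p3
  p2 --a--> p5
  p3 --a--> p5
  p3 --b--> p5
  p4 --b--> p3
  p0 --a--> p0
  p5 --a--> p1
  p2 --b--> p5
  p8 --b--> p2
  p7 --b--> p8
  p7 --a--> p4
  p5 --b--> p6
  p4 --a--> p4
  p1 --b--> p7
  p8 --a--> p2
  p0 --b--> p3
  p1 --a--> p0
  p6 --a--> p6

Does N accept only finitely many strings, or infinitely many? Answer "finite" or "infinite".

State p0 is reachable from the start and can reach an accepting state, and it lies on the cycle p0 → p0.
Traversing that cycle any number of times yields accepted strings of unbounded length, so the language is infinite.

infinite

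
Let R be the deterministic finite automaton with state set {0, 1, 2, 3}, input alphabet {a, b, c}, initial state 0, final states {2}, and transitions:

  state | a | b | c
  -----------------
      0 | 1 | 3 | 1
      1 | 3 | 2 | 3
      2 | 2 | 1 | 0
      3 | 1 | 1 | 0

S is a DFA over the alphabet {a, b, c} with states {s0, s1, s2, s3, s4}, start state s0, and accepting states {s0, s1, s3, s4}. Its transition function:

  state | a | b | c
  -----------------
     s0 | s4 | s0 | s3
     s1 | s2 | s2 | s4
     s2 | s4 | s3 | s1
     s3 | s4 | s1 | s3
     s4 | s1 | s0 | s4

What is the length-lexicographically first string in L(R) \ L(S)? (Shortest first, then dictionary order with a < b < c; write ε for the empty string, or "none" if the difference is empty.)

The string cba is accepted by R but not by S.
No shorter string lies in the difference, and cba is the lexicographically first length-3 string in L(R) \ L(S).

cba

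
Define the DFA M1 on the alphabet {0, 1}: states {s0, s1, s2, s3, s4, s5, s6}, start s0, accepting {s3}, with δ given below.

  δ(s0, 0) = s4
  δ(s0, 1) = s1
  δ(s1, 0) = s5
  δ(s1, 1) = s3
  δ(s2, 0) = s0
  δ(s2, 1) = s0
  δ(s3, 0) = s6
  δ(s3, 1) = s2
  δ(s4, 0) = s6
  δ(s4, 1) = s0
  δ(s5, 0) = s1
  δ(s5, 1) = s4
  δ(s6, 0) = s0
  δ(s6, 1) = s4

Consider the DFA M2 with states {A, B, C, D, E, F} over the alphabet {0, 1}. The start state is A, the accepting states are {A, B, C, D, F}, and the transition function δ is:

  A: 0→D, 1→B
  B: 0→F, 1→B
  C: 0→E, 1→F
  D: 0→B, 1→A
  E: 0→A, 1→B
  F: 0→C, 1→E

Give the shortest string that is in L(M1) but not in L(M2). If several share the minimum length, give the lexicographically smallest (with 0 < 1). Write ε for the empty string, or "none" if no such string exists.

The string 110011 is accepted by M1 but not by M2.
No shorter string lies in the difference, and 110011 is the lexicographically first length-6 string in L(M1) \ L(M2).

110011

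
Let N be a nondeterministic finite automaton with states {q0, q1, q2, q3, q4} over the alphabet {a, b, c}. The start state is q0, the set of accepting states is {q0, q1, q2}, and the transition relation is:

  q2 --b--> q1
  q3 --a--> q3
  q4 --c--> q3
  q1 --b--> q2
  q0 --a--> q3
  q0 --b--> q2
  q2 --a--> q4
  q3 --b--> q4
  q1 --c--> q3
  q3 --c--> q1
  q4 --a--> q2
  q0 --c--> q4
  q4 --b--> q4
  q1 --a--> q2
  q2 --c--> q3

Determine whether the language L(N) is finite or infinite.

State q2 is reachable from the start and can reach an accepting state, and it lies on the cycle q2 → q1 → q2.
Traversing that cycle any number of times yields accepted strings of unbounded length, so the language is infinite.

infinite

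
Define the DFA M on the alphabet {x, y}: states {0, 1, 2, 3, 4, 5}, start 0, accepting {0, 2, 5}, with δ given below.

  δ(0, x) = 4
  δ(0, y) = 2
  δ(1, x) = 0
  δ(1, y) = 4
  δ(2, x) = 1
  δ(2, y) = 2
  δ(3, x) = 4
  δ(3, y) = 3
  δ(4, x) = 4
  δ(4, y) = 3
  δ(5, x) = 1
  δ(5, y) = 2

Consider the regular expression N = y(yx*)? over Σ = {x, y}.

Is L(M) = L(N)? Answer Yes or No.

No

The empty string ε is accepted by M but rejected by N.
So L(M) ≠ L(N).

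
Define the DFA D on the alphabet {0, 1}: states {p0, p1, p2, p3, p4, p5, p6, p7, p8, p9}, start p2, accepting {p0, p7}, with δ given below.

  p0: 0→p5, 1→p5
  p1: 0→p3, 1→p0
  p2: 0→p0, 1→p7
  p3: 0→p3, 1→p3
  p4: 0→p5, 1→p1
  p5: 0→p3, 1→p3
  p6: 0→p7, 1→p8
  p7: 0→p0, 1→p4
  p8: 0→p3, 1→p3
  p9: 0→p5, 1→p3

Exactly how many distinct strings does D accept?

The useful subgraph on states {p0, p1, p2, p4, p7} is acyclic, so L(D) is finite; the longest accepting path visits 5 useful states, giving maximum string length 4.
Counting accepting paths from p2 by length: 2 of length 1, 1 of length 2, 1 of length 4. Total 4.

4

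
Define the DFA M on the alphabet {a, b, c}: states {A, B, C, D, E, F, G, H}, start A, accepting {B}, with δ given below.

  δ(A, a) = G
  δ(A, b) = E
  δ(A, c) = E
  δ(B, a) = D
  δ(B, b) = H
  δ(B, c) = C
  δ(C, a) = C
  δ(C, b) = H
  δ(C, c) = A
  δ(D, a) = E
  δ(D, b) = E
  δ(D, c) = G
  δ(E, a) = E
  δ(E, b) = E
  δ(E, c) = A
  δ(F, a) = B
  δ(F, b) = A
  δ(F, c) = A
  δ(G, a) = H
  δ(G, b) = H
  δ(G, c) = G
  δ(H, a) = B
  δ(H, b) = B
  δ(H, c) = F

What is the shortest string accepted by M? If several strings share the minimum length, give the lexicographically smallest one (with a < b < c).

A breadth-first search from A reaches an accepting state first via the path A → G → H → B on input aaa.
No string of length < 3 is accepted (BFS exhausts all shorter strings without reaching an accepting state), and aaa is the lexicographically least accepting string of length 3.

aaa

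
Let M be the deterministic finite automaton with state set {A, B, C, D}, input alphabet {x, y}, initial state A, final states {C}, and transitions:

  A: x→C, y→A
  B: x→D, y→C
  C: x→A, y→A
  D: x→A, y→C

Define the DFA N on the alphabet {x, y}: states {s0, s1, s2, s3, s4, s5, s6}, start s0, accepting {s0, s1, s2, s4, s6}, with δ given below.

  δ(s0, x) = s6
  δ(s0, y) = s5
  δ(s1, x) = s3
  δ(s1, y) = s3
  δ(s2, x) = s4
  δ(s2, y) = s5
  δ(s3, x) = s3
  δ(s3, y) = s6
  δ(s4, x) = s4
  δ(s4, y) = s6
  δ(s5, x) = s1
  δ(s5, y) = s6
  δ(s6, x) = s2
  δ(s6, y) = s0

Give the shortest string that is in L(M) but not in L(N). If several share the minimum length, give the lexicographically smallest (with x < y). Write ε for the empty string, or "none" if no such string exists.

yxxx

The string yxxx is accepted by M but not by N.
No shorter string lies in the difference, and yxxx is the lexicographically first length-4 string in L(M) \ L(N).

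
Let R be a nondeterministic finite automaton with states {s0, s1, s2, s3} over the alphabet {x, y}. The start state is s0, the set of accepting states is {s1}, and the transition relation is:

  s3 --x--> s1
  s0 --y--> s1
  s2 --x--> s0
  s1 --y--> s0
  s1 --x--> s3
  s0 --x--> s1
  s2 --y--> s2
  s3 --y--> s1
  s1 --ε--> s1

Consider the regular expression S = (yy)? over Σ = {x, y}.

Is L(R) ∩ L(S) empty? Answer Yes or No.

Yes

Converting the expression S to a DFA (subset construction, then merging equivalent states) gives the minimal DFA with states {r0, r1, r2, r3}, start state r0, accepting states {r0, r3} and transitions r0: x→r1, y→r2; r1: x→r1, y→r1; r2: x→r1, y→r3; r3: x→r1, y→r1.
Exploring the product automaton R × S from the start pair (s0, r0), following both machines on each input symbol, reaches 6 state pairs: (s0, r0), (s1, r1), (s1, r2), (s3, r1), (s0, r1), (s0, r3).
R accepts in {s1} and S accepts in {r0, r3}; no reachable pair has both components accepting, so no string drives both machines to acceptance simultaneously and L(R) ∩ L(S) = ∅.
So no string is accepted by both, and the intersection is empty.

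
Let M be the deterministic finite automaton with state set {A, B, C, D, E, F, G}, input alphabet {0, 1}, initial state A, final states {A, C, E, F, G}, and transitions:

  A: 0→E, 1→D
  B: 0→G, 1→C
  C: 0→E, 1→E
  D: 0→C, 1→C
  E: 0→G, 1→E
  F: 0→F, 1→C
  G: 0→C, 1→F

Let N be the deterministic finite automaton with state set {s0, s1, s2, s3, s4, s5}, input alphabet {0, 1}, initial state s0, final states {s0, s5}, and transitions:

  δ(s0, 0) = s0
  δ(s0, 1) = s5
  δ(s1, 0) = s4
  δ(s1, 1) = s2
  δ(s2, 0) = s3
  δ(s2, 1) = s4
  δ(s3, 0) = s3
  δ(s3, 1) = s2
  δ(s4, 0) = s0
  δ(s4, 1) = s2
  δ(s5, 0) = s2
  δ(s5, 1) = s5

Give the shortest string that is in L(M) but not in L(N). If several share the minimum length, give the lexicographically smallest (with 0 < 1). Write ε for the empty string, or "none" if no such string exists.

10

The string 10 is accepted by M but not by N.
No shorter string lies in the difference, and 10 is the lexicographically first length-2 string in L(M) \ L(N).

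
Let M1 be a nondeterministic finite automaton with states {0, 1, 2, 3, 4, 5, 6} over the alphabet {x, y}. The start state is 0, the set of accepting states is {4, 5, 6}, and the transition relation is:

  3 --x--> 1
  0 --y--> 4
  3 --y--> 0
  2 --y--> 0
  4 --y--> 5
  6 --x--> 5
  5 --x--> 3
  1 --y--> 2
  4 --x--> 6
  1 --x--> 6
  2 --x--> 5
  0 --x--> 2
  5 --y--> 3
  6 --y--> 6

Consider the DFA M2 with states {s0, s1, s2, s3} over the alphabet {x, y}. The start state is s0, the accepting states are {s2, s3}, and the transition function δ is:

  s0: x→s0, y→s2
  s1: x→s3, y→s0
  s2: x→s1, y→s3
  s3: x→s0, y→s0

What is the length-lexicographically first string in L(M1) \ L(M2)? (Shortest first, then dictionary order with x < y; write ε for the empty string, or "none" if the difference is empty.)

xx

The string xx is accepted by M1 but not by M2.
No shorter string lies in the difference, and xx is the lexicographically first length-2 string in L(M1) \ L(M2).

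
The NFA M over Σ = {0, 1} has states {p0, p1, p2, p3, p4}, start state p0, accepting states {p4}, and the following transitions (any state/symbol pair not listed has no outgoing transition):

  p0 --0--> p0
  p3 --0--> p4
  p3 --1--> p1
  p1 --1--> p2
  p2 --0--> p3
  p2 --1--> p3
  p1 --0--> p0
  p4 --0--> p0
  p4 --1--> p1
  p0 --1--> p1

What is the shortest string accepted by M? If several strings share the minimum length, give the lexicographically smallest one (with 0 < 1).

A breadth-first search from p0 reaches an accepting state first via the path p0 → p1 → p2 → p3 → p4 on input 1100.
No string of length < 4 is accepted (BFS exhausts all shorter strings without reaching an accepting state), and 1100 is the lexicographically least accepting string of length 4.

1100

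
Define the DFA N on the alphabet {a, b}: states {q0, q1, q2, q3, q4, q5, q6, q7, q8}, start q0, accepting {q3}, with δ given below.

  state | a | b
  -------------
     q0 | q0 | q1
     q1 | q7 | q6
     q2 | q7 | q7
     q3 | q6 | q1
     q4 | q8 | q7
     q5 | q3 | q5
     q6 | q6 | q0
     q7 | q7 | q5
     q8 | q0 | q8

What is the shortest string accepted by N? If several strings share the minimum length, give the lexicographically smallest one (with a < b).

A breadth-first search from q0 reaches an accepting state first via the path q0 → q1 → q7 → q5 → q3 on input baba.
No string of length < 4 is accepted (BFS exhausts all shorter strings without reaching an accepting state), and baba is the lexicographically least accepting string of length 4.

baba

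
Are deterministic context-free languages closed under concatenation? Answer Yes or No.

Take L₁ = {ε, c} (finite, hence regular and DCFL) and L₂ = {c aⁿbⁿ : n≥0} ∪ {cc aⁿb²ⁿ : n≥0} (a DCFL: the number of leading c's tells the DPDA whether to pop one stack symbol per b or per two b's). Then L₁L₂ ∩ cca⁺b* = {cc aⁿbⁿ : n≥1} ∪ {cc aⁿb²ⁿ : n≥1}. If L₁L₂ were a DCFL, so would be this intersection with a regular set, and a DPDA for it started from its configuration after reading cc would accept {aⁿbⁿ : n≥1} ∪ {aⁿb²ⁿ : n≥1}, which no deterministic PDA accepts (a DPDA for it would have a single run on aⁿb²ⁿ, accepting after the prefix aⁿbⁿ and accepting again after n more b's; an ordinary PDA that simulates it on a's and b's and, at any moment when it is accepting, may switch to reading only a fresh letter d while feeding each d to the simulation as a b, would accept aⁱbʲdᵏ (k≥1) exactly when both aⁱbʲ and aⁱbʲ⁺ᵏ are in the language, i.e. its language intersected with the regular set a*b*d⁺ would be exactly {aⁿbⁿdⁿ : n≥1} — impossible, since context-free languages are closed under intersection with regular sets and {aⁿbⁿdⁿ} is not context-free). Hence L₁L₂ is not a DCFL.

No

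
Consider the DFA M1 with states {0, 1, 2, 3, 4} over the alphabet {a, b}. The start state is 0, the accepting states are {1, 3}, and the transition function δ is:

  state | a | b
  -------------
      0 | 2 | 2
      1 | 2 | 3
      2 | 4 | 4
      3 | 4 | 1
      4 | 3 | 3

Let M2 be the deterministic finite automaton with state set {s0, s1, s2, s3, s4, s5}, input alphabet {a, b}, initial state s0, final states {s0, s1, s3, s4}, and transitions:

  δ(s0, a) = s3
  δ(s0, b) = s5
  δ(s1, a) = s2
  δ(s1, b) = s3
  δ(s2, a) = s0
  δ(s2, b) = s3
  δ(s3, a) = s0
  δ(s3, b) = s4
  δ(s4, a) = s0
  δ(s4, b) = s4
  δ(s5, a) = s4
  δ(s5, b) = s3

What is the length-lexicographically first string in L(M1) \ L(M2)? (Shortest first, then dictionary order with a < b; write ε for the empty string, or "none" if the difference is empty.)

aab

The string aab is accepted by M1 but not by M2.
No shorter string lies in the difference, and aab is the lexicographically first length-3 string in L(M1) \ L(M2).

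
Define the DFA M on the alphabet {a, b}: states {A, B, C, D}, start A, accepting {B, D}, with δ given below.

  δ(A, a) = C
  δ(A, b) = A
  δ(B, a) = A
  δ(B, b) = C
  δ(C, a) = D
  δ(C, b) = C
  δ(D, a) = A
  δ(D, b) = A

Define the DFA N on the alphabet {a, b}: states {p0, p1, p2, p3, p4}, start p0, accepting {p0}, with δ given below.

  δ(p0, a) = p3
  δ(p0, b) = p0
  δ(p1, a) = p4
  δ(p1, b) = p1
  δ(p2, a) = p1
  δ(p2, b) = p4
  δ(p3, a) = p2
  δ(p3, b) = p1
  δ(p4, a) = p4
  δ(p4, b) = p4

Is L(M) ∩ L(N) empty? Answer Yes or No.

Exploring the product automaton M × N from the start pair (A, p0), following both machines on each input symbol, reaches 8 state pairs: (A, p0), (C, p3), (D, p2), (C, p1), (A, p1), (A, p4), (D, p4), (C, p4).
M accepts in {B, D} and N accepts in {p0}; no reachable pair has both components accepting, so no string drives both machines to acceptance simultaneously and L(M) ∩ L(N) = ∅.
So no string is accepted by both, and the intersection is empty.

Yes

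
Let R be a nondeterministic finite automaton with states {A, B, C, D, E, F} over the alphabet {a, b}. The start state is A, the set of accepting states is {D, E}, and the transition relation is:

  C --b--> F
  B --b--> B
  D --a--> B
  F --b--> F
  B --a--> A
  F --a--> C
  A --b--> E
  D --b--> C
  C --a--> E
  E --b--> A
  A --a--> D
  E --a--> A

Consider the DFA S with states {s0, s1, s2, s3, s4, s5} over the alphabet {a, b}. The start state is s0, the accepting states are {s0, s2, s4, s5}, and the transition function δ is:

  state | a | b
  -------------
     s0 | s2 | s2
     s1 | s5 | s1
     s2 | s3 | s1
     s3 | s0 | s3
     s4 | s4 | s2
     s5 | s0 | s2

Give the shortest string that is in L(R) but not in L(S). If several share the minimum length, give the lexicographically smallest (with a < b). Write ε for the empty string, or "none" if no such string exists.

The string bab is accepted by R but not by S.
No shorter string lies in the difference, and bab is the lexicographically first length-3 string in L(R) \ L(S).

bab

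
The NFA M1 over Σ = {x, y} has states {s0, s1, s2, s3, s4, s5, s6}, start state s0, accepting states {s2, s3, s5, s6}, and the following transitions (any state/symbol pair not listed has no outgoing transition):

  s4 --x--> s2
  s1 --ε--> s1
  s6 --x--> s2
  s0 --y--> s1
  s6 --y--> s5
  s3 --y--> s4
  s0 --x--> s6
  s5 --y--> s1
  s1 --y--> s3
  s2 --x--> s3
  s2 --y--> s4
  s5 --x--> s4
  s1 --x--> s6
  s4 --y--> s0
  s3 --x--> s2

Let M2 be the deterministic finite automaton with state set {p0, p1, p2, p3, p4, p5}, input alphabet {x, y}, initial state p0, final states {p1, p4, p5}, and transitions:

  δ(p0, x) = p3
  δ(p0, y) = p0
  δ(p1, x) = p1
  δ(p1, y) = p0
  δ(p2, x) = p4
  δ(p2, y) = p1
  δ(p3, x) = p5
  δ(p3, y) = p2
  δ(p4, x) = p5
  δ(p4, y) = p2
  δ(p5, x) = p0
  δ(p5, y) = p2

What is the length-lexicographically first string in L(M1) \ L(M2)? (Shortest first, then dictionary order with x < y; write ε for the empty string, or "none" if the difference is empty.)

The string x is accepted by M1 but not by M2.
No shorter string lies in the difference, and x is the lexicographically first length-1 string in L(M1) \ L(M2).

x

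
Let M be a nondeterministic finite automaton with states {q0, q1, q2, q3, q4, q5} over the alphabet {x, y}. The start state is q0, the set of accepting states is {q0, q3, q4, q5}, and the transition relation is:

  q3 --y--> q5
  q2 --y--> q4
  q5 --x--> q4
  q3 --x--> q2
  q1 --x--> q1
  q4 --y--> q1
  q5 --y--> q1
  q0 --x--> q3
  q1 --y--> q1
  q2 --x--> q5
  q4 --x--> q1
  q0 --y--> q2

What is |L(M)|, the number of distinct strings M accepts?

The useful subgraph on states {q0, q2, q3, q4, q5} is acyclic, so L(M) is finite; the longest accepting path visits 5 useful states, giving maximum string length 4.
Counting accepting paths from q0 by length: 1 of length 0, 1 of length 1, 3 of length 2, 4 of length 3, 1 of length 4. Total 10.

10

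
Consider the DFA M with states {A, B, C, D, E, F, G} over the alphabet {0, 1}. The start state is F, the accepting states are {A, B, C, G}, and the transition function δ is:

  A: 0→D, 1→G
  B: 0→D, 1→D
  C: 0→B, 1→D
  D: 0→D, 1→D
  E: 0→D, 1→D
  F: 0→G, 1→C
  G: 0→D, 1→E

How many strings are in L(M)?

3

The useful subgraph on states {B, C, F, G} is acyclic, so L(M) is finite; the longest accepting path visits 3 useful states, giving maximum string length 2.
Counting accepting paths from F by length: 2 of length 1, 1 of length 2. Total 3.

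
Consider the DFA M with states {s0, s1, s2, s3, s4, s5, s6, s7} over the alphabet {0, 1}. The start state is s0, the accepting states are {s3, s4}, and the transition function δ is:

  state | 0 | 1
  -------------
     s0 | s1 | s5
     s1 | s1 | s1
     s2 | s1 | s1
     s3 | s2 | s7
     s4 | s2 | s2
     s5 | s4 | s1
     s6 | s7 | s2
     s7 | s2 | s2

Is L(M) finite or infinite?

The useful states (reachable from s0 and able to reach an accepting state) are {s0, s4, s5}.
Restricted to these states the transition graph has no cycle, so every accepting path has bounded length and L is finite.

finite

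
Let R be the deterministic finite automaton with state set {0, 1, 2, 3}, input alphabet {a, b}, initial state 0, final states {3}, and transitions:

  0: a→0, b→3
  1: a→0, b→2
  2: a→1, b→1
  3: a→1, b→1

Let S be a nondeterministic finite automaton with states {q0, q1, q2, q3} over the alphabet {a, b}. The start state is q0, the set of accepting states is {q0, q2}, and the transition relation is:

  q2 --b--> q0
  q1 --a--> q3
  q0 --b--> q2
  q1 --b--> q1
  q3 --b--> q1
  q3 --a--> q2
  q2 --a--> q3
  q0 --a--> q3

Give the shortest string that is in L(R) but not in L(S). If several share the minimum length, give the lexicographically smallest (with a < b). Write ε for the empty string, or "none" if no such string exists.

ab

The string ab is accepted by R but not by S.
No shorter string lies in the difference, and ab is the lexicographically first length-2 string in L(R) \ L(S).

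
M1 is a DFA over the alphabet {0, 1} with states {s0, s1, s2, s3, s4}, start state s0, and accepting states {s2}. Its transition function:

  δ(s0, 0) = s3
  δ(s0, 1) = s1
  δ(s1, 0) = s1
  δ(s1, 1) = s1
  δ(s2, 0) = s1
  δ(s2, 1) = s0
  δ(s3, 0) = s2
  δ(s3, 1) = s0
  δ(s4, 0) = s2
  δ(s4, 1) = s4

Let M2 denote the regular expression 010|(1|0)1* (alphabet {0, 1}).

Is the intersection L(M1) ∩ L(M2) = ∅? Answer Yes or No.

Converting the expression M2 to a DFA (subset construction, then merging equivalent states) gives the minimal DFA with states {r0, r1, r2, r3, r4, r5}, start state r0, accepting states {r1, r2, r4, r5} and transitions r0: 0→r1, 1→r2; r1: 0→r3, 1→r4; r2: 0→r3, 1→r2; r3: 0→r3, 1→r3; r4: 0→r5, 1→r2; r5: 0→r3, 1→r3.
Exploring the product automaton M1 × M2 from the start pair (s0, r0), following both machines on each input symbol, reaches 9 state pairs: (s0, r0), (s3, r1), (s1, r2), (s2, r3), (s0, r4), (s1, r3), (s0, r3), (s3, r5), (s3, r3).
M1 accepts in {s2} and M2 accepts in {r1, r2, r4, r5}; no reachable pair has both components accepting, so no string drives both machines to acceptance simultaneously and L(M1) ∩ L(M2) = ∅.
So no string is accepted by both, and the intersection is empty.

Yes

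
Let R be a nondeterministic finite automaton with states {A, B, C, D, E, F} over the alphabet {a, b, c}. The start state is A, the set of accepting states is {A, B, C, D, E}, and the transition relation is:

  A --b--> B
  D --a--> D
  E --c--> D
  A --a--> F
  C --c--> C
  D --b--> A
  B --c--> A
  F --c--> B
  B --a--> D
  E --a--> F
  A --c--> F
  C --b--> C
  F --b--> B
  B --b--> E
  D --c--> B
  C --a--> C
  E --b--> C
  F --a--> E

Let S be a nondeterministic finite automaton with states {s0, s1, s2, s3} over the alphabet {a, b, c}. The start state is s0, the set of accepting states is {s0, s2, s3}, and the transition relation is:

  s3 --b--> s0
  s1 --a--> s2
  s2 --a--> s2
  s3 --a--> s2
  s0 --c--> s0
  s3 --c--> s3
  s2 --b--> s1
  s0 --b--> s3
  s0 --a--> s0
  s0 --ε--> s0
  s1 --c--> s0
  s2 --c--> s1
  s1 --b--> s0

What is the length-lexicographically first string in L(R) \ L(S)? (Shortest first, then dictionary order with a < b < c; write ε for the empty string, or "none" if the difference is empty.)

The string bab is accepted by R but not by S.
No shorter string lies in the difference, and bab is the lexicographically first length-3 string in L(R) \ L(S).

bab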